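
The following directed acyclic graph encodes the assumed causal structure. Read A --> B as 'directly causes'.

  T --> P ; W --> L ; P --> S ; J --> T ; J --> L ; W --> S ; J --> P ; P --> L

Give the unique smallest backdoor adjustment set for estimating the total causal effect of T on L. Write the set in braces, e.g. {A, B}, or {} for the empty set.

Variables eligible for adjustment (non-descendants of T, excluding T and L): {J, W}.
Backdoor paths from T to L:
  P1: T <- J -> P -> S <- W -> L
  P2: T <- J -> P -> L
  P3: T <- J -> L
The empty set is not sufficient: P2 (T <- J -> P -> L) has no collider blocking it and no conditioned non-collider, so it is open.
Try {J}:
  P1: blocked at fork node J ∈ conditioning set.
  P2: blocked at fork node J ∈ conditioning set.
  P3: blocked at fork node J ∈ conditioning set.
{J} contains no descendant of T and blocks every backdoor path.
No other singleton works — e.g. {W} leaves P2 open — so {J} is the unique smallest valid adjustment set.

{J}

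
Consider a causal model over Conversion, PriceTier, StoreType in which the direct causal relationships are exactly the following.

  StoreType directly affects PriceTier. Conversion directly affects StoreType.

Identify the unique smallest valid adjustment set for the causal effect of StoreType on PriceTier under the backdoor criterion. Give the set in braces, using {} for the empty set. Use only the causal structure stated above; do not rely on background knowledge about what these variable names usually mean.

{}

Variables eligible for adjustment (non-descendants of StoreType, excluding StoreType and PriceTier): {Conversion}.
Backdoor paths from StoreType to PriceTier:
  (none)
With no backdoor paths the empty set already satisfies the criterion, and it is trivially minimal.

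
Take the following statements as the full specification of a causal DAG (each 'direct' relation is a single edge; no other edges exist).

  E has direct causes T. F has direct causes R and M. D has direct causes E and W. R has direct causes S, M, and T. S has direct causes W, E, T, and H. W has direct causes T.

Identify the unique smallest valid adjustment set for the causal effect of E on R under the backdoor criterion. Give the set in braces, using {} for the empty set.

Variables eligible for adjustment (non-descendants of E, excluding E and R): {H, M, T, W}.
Backdoor paths from E to R:
  P1: E <- T -> W -> S -> R
  P2: E <- T -> S -> R
  P3: E <- T -> R
The empty set is not sufficient: P1 (E <- T -> W -> S -> R) has no collider blocking it and no conditioned non-collider, so it is open.
Try {T}:
  P1: blocked at fork node T ∈ conditioning set.
  P2: blocked at fork node T ∈ conditioning set.
  P3: blocked at fork node T ∈ conditioning set.
{T} contains no descendant of E and blocks every backdoor path.
No other singleton works — e.g. {H} leaves P1 open — so {T} is the unique smallest valid adjustment set.

{T}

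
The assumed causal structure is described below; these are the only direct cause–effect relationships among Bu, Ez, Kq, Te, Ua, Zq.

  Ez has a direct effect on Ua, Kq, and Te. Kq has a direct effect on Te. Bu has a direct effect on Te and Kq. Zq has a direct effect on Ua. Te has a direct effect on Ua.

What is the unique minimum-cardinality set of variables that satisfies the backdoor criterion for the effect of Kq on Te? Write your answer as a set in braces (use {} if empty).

Variables eligible for adjustment (non-descendants of Kq, excluding Kq and Te): {Bu, Ez, Zq}.
Backdoor paths from Kq to Te:
  P1: Kq <- Ez -> Te
  P2: Kq <- Ez -> Ua <- Te
  P3: Kq <- Bu -> Te
The empty set is not sufficient: P1 (Kq <- Ez -> Te) has no collider blocking it and no conditioned non-collider, so it is open.
Try {Bu, Ez}:
  P1: blocked at fork node Ez ∈ conditioning set.
  P2: blocked at fork node Ez ∈ conditioning set.
  P3: blocked at fork node Bu ∈ conditioning set.
{Bu, Ez} contains no descendant of Kq and blocks every backdoor path.
Every element of {Bu, Ez} is needed (dropping Bu leaves P3 open; dropping Ez leaves P1 open), so no proper subset is valid.
Among all size-2 subsets of the eligible variables, only {Bu, Ez} blocks every backdoor path, so it is the unique smallest valid adjustment set.

{Bu, Ez}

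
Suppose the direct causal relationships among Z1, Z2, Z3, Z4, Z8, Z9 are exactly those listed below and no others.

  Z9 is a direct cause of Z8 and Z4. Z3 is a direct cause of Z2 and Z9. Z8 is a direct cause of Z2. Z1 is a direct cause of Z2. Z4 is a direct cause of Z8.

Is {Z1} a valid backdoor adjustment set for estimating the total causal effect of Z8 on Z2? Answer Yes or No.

No

Backdoor paths from Z8 to Z2 (paths whose first edge points into Z8):
  P1: Z8 <- Z9 <- Z3 -> Z2
  P2: Z8 <- Z4 <- Z9 <- Z3 -> Z2
Condition 1 (no descendant of Z8 in the set): holds — descendants of Z8 are {Z2}; none are in {Z1}.
Condition 2 (every backdoor path blocked by {Z1}):
  P1: open — no interior node is in the conditioning set.
  P2: open — no interior node is in the conditioning set.
{Z1} does not satisfy the backdoor criterion.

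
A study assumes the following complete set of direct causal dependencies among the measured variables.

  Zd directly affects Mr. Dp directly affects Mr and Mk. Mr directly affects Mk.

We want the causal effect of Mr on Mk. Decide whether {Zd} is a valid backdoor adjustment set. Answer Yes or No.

Backdoor paths from Mr to Mk (paths whose first edge points into Mr):
  P1: Mr <- Dp -> Mk
Condition 1 (no descendant of Mr in the set): holds — descendants of Mr are {Mk}; none are in {Zd}.
Condition 2 (every backdoor path blocked by {Zd}):
  P1: open — no interior node is in the conditioning set.
{Zd} does not satisfy the backdoor criterion.

No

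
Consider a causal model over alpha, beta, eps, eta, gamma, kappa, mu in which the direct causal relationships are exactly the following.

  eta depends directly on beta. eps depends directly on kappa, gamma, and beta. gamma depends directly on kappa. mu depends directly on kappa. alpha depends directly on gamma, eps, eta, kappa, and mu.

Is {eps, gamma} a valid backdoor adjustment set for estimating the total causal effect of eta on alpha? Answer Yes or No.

Backdoor paths from eta to alpha (paths whose first edge points into eta):
  P1: eta <- beta -> eps <- kappa -> gamma -> alpha
  P2: eta <- beta -> eps <- kappa -> mu -> alpha
  P3: eta <- beta -> eps <- kappa -> alpha
  P4: eta <- beta -> eps <- gamma <- kappa -> mu -> alpha
  P5: eta <- beta -> eps <- gamma <- kappa -> alpha
  P6: eta <- beta -> eps <- gamma -> alpha
  P7: eta <- beta -> eps -> alpha
Condition 1 (no descendant of eta in the set): holds — descendants of eta are {alpha}; none are in {eps, gamma}.
Condition 2 (every backdoor path blocked by {eps, gamma}):
  P1: blocked at chain node gamma ∈ conditioning set.
  P2: open — collider(s) eps are conditioned on (or have a conditioned descendant) and no non-collider on the path is in the set.
  P3: open — collider(s) eps are conditioned on (or have a conditioned descendant) and no non-collider on the path is in the set.
  P4: blocked at chain node gamma ∈ conditioning set.
  P5: blocked at chain node gamma ∈ conditioning set.
  P6: blocked at fork node gamma ∈ conditioning set.
  P7: blocked at chain node eps ∈ conditioning set.
{eps, gamma} does not satisfy the backdoor criterion.

No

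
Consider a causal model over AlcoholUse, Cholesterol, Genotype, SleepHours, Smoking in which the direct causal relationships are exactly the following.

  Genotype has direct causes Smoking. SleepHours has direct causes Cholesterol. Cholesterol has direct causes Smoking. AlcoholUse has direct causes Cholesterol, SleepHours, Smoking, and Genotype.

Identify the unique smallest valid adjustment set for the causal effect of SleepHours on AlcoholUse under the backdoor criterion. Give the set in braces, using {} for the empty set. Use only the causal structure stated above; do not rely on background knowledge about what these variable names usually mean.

Variables eligible for adjustment (non-descendants of SleepHours, excluding SleepHours and AlcoholUse): {Cholesterol, Genotype, Smoking}.
Backdoor paths from SleepHours to AlcoholUse:
  P1: SleepHours <- Cholesterol <- Smoking -> Genotype -> AlcoholUse
  P2: SleepHours <- Cholesterol <- Smoking -> AlcoholUse
  P3: SleepHours <- Cholesterol -> AlcoholUse
The empty set is not sufficient: P1 (SleepHours <- Cholesterol <- Smoking -> Genotype -> AlcoholUse) has no collider blocking it and no conditioned non-collider, so it is open.
Try {Cholesterol}:
  P1: blocked at chain node Cholesterol ∈ conditioning set.
  P2: blocked at chain node Cholesterol ∈ conditioning set.
  P3: blocked at fork node Cholesterol ∈ conditioning set.
{Cholesterol} contains no descendant of SleepHours and blocks every backdoor path.
No other singleton works — e.g. {Smoking} leaves P3 open — so {Cholesterol} is the unique smallest valid adjustment set.

{Cholesterol}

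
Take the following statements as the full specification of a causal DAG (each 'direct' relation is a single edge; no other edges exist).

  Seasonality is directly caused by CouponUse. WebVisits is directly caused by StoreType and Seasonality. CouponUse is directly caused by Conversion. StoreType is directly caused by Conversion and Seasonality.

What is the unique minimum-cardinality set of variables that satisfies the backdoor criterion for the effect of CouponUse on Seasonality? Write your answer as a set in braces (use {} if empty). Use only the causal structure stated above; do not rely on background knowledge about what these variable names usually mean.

Variables eligible for adjustment (non-descendants of CouponUse, excluding CouponUse and Seasonality): {Conversion}.
Backdoor paths from CouponUse to Seasonality:
  P1: CouponUse <- Conversion -> StoreType <- Seasonality
  P2: CouponUse <- Conversion -> StoreType -> WebVisits <- Seasonality
Each backdoor path contains an unconditioned collider, so every path is already blocked with the empty conditioning set:
  P1: blocked at collider StoreType (neither it nor any descendant is in the conditioning set).
  P2: blocked at collider WebVisits (neither it nor any descendant is in the conditioning set).
The empty set is therefore the unique smallest valid set.

{}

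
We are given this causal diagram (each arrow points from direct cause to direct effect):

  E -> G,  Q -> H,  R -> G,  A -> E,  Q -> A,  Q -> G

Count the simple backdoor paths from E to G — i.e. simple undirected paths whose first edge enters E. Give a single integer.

A backdoor path from E to G is any simple undirected path whose first edge points into E (i.e. leaves E via a parent).
Parents of E: {A}.
Enumerating:
  P1: E <- A <- Q -> G
That exhausts the simple backdoor paths. Count: 1.

1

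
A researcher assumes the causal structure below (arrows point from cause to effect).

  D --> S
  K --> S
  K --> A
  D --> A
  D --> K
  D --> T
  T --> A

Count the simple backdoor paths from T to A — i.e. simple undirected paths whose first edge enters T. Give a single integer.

3

A backdoor path from T to A is any simple undirected path whose first edge points into T (i.e. leaves T via a parent).
Parents of T: {D}.
Enumerating:
  P1: T <- D -> K -> A
  P2: T <- D -> S <- K -> A
  P3: T <- D -> A
That exhausts the simple backdoor paths. Count: 3.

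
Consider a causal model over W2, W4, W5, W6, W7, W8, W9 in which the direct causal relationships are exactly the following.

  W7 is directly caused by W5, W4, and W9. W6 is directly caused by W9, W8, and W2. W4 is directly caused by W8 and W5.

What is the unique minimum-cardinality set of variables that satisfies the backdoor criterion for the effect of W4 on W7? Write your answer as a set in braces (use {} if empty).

{W5}

Variables eligible for adjustment (non-descendants of W4, excluding W4 and W7): {W2, W5, W6, W8, W9}.
Backdoor paths from W4 to W7:
  P1: W4 <- W8 -> W6 <- W9 -> W7
  P2: W4 <- W5 -> W7
The empty set is not sufficient: P2 (W4 <- W5 -> W7) has no collider blocking it and no conditioned non-collider, so it is open.
Try {W5}:
  P1: blocked at collider W6 (neither it nor any descendant is in the conditioning set).
  P2: blocked at fork node W5 ∈ conditioning set.
{W5} contains no descendant of W4 and blocks every backdoor path.
No other singleton works — e.g. {W9} leaves P2 open — so {W5} is the unique smallest valid adjustment set.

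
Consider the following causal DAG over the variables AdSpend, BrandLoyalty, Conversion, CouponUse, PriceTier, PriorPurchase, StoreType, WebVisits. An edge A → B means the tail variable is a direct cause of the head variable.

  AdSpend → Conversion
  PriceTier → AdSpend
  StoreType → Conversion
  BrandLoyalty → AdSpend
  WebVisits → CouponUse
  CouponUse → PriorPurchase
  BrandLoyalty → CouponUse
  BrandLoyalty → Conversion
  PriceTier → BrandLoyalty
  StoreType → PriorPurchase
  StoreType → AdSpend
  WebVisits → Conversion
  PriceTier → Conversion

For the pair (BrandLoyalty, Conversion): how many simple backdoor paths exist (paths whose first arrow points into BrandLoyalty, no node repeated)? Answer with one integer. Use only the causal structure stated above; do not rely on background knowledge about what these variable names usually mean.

4

A backdoor path from BrandLoyalty to Conversion is any simple undirected path whose first edge points into BrandLoyalty (i.e. leaves BrandLoyalty via a parent).
Parents of BrandLoyalty: {PriceTier}.
Enumerating:
  P1: BrandLoyalty <- PriceTier -> AdSpend <- StoreType -> Conversion
  P2: BrandLoyalty <- PriceTier -> AdSpend <- StoreType -> PriorPurchase <- CouponUse <- WebVisits -> Conversion
  P3: BrandLoyalty <- PriceTier -> AdSpend -> Conversion
  P4: BrandLoyalty <- PriceTier -> Conversion
That exhausts the simple backdoor paths. Count: 4.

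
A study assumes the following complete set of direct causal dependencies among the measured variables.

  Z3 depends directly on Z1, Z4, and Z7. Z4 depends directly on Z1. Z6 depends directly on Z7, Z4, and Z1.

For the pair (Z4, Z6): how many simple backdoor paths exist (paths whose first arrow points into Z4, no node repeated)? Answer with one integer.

2

A backdoor path from Z4 to Z6 is any simple undirected path whose first edge points into Z4 (i.e. leaves Z4 via a parent).
Parents of Z4: {Z1}.
Enumerating:
  P1: Z4 <- Z1 -> Z3 <- Z7 -> Z6
  P2: Z4 <- Z1 -> Z6
That exhausts the simple backdoor paths. Count: 2.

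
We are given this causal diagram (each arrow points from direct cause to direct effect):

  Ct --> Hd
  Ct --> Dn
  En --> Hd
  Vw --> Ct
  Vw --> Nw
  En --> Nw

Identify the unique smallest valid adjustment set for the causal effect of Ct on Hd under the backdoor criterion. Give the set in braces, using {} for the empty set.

{}

Variables eligible for adjustment (non-descendants of Ct, excluding Ct and Hd): {En, Nw, Vw}.
Backdoor paths from Ct to Hd:
  P1: Ct <- Vw -> Nw <- En -> Hd
Each backdoor path contains an unconditioned collider, so every path is already blocked with the empty conditioning set:
  P1: blocked at collider Nw (neither it nor any descendant is in the conditioning set).
The empty set is therefore the unique smallest valid set.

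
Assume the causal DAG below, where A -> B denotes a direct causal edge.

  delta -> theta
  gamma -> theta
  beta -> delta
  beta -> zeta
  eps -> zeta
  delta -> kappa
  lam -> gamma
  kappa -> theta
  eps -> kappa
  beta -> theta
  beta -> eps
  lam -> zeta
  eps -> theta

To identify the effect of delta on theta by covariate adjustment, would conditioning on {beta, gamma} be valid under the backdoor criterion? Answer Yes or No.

Backdoor paths from delta to theta (paths whose first edge points into delta):
  P1: delta <- beta -> eps -> kappa -> theta
  P2: delta <- beta -> eps -> zeta <- lam -> gamma -> theta
  P3: delta <- beta -> eps -> theta
  P4: delta <- beta -> zeta <- eps -> kappa -> theta
  P5: delta <- beta -> zeta <- eps -> theta
  P6: delta <- beta -> zeta <- lam -> gamma -> theta
  P7: delta <- beta -> theta
Condition 1 (no descendant of delta in the set): holds — descendants of delta are {kappa, theta}; none are in {beta, gamma}.
Condition 2 (every backdoor path blocked by {beta, gamma}):
  P1: blocked at fork node beta ∈ conditioning set.
  P2: blocked at fork node beta ∈ conditioning set.
  P3: blocked at fork node beta ∈ conditioning set.
  P4: blocked at fork node beta ∈ conditioning set.
  P5: blocked at fork node beta ∈ conditioning set.
  P6: blocked at fork node beta ∈ conditioning set.
  P7: blocked at fork node beta ∈ conditioning set.
{beta, gamma} satisfies the backdoor criterion.

Yes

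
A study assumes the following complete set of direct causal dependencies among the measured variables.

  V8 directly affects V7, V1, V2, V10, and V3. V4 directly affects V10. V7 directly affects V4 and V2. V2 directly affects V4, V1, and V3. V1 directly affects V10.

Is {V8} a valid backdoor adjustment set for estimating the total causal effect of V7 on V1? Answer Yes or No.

Backdoor paths from V7 to V1 (paths whose first edge points into V7):
  P1: V7 <- V8 -> V2 -> V1
  P2: V7 <- V8 -> V2 -> V4 -> V10 <- V1
  P3: V7 <- V8 -> V1
  P4: V7 <- V8 -> V3 <- V2 -> V1
  P5: V7 <- V8 -> V3 <- V2 -> V4 -> V10 <- V1
  P6: V7 <- V8 -> V10 <- V1
  P7: V7 <- V8 -> V10 <- V4 <- V2 -> V1
Condition 1 (no descendant of V7 in the set): holds — descendants of V7 are {V1, V10, V2, V3, V4}; none are in {V8}.
Condition 2 (every backdoor path blocked by {V8}):
  P1: blocked at fork node V8 ∈ conditioning set.
  P2: blocked at fork node V8 ∈ conditioning set.
  P3: blocked at fork node V8 ∈ conditioning set.
  P4: blocked at fork node V8 ∈ conditioning set.
  P5: blocked at fork node V8 ∈ conditioning set.
  P6: blocked at fork node V8 ∈ conditioning set.
  P7: blocked at fork node V8 ∈ conditioning set.
{V8} satisfies the backdoor criterion.

Yes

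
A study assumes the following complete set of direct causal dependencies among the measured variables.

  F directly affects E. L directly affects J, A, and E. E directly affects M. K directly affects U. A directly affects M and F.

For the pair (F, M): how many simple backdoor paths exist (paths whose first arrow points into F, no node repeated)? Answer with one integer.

A backdoor path from F to M is any simple undirected path whose first edge points into F (i.e. leaves F via a parent).
Parents of F: {A}.
Enumerating:
  P1: F <- A <- L -> E -> M
  P2: F <- A -> M
That exhausts the simple backdoor paths. Count: 2.

2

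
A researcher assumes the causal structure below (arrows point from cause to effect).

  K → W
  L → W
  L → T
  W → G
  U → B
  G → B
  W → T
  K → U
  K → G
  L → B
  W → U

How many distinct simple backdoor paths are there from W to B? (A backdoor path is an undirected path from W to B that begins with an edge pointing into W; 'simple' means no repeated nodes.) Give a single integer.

A backdoor path from W to B is any simple undirected path whose first edge points into W (i.e. leaves W via a parent).
Parents of W: {K, L}.
Enumerating:
  P1: W <- L -> B
  P2: W <- K -> U -> B
  P3: W <- K -> G -> B
That exhausts the simple backdoor paths. Count: 3.

3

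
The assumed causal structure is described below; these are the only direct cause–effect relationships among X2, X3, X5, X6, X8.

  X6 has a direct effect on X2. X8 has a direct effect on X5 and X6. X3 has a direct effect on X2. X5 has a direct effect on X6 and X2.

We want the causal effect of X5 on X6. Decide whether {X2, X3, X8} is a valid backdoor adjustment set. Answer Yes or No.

No

Backdoor paths from X5 to X6 (paths whose first edge points into X5):
  P1: X5 <- X8 -> X6
Condition 1 (no descendant of X5 in the set): FAILS — X2 is a descendant of X5.
Condition 2 (every backdoor path blocked by {X2, X3, X8}):
  P1: blocked at fork node X8 ∈ conditioning set.
{X2, X3, X8} does not satisfy the backdoor criterion.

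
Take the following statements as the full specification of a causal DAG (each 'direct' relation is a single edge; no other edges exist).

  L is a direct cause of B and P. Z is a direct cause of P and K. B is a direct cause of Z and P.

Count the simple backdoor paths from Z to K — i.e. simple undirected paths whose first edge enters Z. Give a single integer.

A backdoor path from Z to K is any simple undirected path whose first edge points into Z (i.e. leaves Z via a parent).
Parents of Z: {B}.
No simple path from any parent of Z reaches K without revisiting Z, so there are no backdoor paths.

0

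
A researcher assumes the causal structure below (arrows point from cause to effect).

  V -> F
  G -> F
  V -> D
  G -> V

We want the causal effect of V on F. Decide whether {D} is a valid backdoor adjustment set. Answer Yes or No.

No

Backdoor paths from V to F (paths whose first edge points into V):
  P1: V <- G -> F
Condition 1 (no descendant of V in the set): FAILS — D is a descendant of V.
Condition 2 (every backdoor path blocked by {D}):
  P1: open — no interior node is in the conditioning set.
{D} does not satisfy the backdoor criterion.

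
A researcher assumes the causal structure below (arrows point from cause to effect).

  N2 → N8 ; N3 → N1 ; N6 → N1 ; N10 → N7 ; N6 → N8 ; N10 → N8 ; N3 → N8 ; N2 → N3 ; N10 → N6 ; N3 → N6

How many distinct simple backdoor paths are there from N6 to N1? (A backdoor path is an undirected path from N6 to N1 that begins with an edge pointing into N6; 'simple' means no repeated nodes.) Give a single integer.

3

A backdoor path from N6 to N1 is any simple undirected path whose first edge points into N6 (i.e. leaves N6 via a parent).
Parents of N6: {N10, N3}.
Enumerating:
  P1: N6 <- N3 -> N1
  P2: N6 <- N10 -> N8 <- N2 -> N3 -> N1
  P3: N6 <- N10 -> N8 <- N3 -> N1
That exhausts the simple backdoor paths. Count: 3.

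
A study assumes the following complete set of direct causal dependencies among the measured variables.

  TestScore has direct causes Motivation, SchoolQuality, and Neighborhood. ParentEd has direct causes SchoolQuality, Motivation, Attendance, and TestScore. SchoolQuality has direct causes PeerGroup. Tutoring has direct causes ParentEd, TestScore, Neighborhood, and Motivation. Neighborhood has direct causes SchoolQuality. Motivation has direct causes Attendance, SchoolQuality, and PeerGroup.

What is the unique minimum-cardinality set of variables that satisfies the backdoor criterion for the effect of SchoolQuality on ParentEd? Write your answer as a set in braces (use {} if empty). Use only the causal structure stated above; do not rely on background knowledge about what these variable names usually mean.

Variables eligible for adjustment (non-descendants of SchoolQuality, excluding SchoolQuality and ParentEd): {Attendance, PeerGroup}.
Backdoor paths from SchoolQuality to ParentEd:
  P1: SchoolQuality <- PeerGroup -> Motivation <- Attendance -> ParentEd
  P2: SchoolQuality <- PeerGroup -> Motivation -> TestScore <- Neighborhood -> Tutoring <- ParentEd
  P3: SchoolQuality <- PeerGroup -> Motivation -> TestScore -> ParentEd
  P4: SchoolQuality <- PeerGroup -> Motivation -> TestScore -> Tutoring <- ParentEd
  P5: SchoolQuality <- PeerGroup -> Motivation -> ParentEd
  P6: SchoolQuality <- PeerGroup -> Motivation -> Tutoring <- Neighborhood -> TestScore -> ParentEd
  P7: SchoolQuality <- PeerGroup -> Motivation -> Tutoring <- TestScore -> ParentEd
  P8: SchoolQuality <- PeerGroup -> Motivation -> Tutoring <- ParentEd
The empty set is not sufficient: P3 (SchoolQuality <- PeerGroup -> Motivation -> TestScore -> ParentEd) has no collider blocking it and no conditioned non-collider, so it is open.
Try {PeerGroup}:
  P1: blocked at fork node PeerGroup ∈ conditioning set.
  P2: blocked at fork node PeerGroup ∈ conditioning set.
  P3: blocked at fork node PeerGroup ∈ conditioning set.
  P4: blocked at fork node PeerGroup ∈ conditioning set.
  P5: blocked at fork node PeerGroup ∈ conditioning set.
  P6: blocked at fork node PeerGroup ∈ conditioning set.
  P7: blocked at fork node PeerGroup ∈ conditioning set.
  P8: blocked at fork node PeerGroup ∈ conditioning set.
{PeerGroup} contains no descendant of SchoolQuality and blocks every backdoor path.
No other singleton works — e.g. {Attendance} leaves P3 open — so {PeerGroup} is the unique smallest valid adjustment set.

{PeerGroup}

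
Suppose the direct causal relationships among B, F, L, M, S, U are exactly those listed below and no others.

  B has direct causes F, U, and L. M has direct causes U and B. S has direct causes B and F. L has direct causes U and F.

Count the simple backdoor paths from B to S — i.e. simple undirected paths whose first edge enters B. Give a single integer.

3

A backdoor path from B to S is any simple undirected path whose first edge points into B (i.e. leaves B via a parent).
Parents of B: {F, L, U}.
Enumerating:
  P1: B <- F -> S
  P2: B <- U -> L <- F -> S
  P3: B <- L <- F -> S
That exhausts the simple backdoor paths. Count: 3.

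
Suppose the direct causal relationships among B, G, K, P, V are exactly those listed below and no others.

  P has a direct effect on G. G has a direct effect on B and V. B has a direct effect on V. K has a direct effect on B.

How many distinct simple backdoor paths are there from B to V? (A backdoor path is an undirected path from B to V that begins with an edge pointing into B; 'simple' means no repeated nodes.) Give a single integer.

1

A backdoor path from B to V is any simple undirected path whose first edge points into B (i.e. leaves B via a parent).
Parents of B: {G, K}.
Enumerating:
  P1: B <- G -> V
That exhausts the simple backdoor paths. Count: 1.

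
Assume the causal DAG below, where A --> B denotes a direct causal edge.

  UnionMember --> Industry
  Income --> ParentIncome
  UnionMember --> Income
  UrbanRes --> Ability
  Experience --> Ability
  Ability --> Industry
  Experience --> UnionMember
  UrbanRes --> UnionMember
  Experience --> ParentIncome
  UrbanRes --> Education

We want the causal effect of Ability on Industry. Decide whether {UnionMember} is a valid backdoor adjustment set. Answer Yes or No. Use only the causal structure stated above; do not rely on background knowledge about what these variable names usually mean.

Yes

Backdoor paths from Ability to Industry (paths whose first edge points into Ability):
  P1: Ability <- UrbanRes -> UnionMember -> Industry
  P2: Ability <- Experience -> UnionMember -> Industry
  P3: Ability <- Experience -> ParentIncome <- Income <- UnionMember -> Industry
Condition 1 (no descendant of Ability in the set): holds — descendants of Ability are {Industry}; none are in {UnionMember}.
Condition 2 (every backdoor path blocked by {UnionMember}):
  P1: blocked at chain node UnionMember ∈ conditioning set.
  P2: blocked at chain node UnionMember ∈ conditioning set.
  P3: blocked at collider ParentIncome (neither it nor any descendant is in the conditioning set).
{UnionMember} satisfies the backdoor criterion.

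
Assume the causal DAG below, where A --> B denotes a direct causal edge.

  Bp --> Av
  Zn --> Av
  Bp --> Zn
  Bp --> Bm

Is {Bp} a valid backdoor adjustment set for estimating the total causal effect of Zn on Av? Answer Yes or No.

Yes

Backdoor paths from Zn to Av (paths whose first edge points into Zn):
  P1: Zn <- Bp -> Av
Condition 1 (no descendant of Zn in the set): holds — descendants of Zn are {Av}; none are in {Bp}.
Condition 2 (every backdoor path blocked by {Bp}):
  P1: blocked at fork node Bp ∈ conditioning set.
{Bp} satisfies the backdoor criterion.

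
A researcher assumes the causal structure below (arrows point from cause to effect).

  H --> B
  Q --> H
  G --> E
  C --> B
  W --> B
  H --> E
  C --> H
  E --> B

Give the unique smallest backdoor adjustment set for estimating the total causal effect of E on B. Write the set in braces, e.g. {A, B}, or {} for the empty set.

Variables eligible for adjustment (non-descendants of E, excluding E and B): {C, G, H, Q, W}.
Backdoor paths from E to B:
  P1: E <- H <- C -> B
  P2: E <- H -> B
The empty set is not sufficient: P1 (E <- H <- C -> B) has no collider blocking it and no conditioned non-collider, so it is open.
Try {H}:
  P1: blocked at chain node H ∈ conditioning set.
  P2: blocked at fork node H ∈ conditioning set.
{H} contains no descendant of E and blocks every backdoor path.
No other singleton works — e.g. {C} leaves P2 open — so {H} is the unique smallest valid adjustment set.

{H}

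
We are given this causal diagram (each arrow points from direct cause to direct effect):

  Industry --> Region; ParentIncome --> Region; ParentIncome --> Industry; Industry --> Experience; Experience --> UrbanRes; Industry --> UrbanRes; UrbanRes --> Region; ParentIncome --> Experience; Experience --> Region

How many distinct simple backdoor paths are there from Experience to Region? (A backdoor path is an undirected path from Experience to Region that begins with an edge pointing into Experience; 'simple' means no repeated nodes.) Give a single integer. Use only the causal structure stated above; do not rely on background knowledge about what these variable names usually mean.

6

A backdoor path from Experience to Region is any simple undirected path whose first edge points into Experience (i.e. leaves Experience via a parent).
Parents of Experience: {Industry, ParentIncome}.
Enumerating:
  P1: Experience <- ParentIncome -> Industry -> UrbanRes -> Region
  P2: Experience <- ParentIncome -> Industry -> Region
  P3: Experience <- ParentIncome -> Region
  P4: Experience <- Industry <- ParentIncome -> Region
  P5: Experience <- Industry -> UrbanRes -> Region
  P6: Experience <- Industry -> Region
That exhausts the simple backdoor paths. Count: 6.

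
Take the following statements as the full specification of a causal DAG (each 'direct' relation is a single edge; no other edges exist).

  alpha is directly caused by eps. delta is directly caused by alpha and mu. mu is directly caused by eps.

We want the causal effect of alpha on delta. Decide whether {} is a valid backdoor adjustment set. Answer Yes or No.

Backdoor paths from alpha to delta (paths whose first edge points into alpha):
  P1: alpha <- eps -> mu -> delta
Condition 1 (no descendant of alpha in the set): holds — descendants of alpha are {delta}; none are in {}.
Condition 2 (every backdoor path blocked by {}):
  P1: open — no interior node is in the conditioning set.
{} does not satisfy the backdoor criterion.

No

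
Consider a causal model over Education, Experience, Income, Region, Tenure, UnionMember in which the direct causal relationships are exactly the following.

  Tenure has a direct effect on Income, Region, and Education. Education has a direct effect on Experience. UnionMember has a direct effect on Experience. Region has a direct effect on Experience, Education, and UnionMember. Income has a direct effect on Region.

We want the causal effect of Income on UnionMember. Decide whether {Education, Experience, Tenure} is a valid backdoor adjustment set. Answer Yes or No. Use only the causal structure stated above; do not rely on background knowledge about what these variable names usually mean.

No

Backdoor paths from Income to UnionMember (paths whose first edge points into Income):
  P1: Income <- Tenure -> Region -> UnionMember
  P2: Income <- Tenure -> Region -> Education -> Experience <- UnionMember
  P3: Income <- Tenure -> Region -> Experience <- UnionMember
  P4: Income <- Tenure -> Education <- Region -> UnionMember
  P5: Income <- Tenure -> Education <- Region -> Experience <- UnionMember
  P6: Income <- Tenure -> Education -> Experience <- Region -> UnionMember
  P7: Income <- Tenure -> Education -> Experience <- UnionMember
Condition 1 (no descendant of Income in the set): FAILS — Education and Experience are descendants of Income.
Condition 2 (every backdoor path blocked by {Education, Experience, Tenure}):
  P1: blocked at fork node Tenure ∈ conditioning set.
  P2: blocked at fork node Tenure ∈ conditioning set.
  P3: blocked at fork node Tenure ∈ conditioning set.
  P4: blocked at fork node Tenure ∈ conditioning set.
  P5: blocked at fork node Tenure ∈ conditioning set.
  P6: blocked at fork node Tenure ∈ conditioning set.
  P7: blocked at fork node Tenure ∈ conditioning set.
{Education, Experience, Tenure} does not satisfy the backdoor criterion.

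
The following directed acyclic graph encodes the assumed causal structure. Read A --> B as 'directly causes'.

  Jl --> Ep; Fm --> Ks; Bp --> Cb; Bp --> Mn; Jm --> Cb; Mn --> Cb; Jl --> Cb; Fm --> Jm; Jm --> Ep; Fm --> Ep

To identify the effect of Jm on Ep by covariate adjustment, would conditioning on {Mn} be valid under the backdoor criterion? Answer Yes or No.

No

Backdoor paths from Jm to Ep (paths whose first edge points into Jm):
  P1: Jm <- Fm -> Ep
Condition 1 (no descendant of Jm in the set): holds — descendants of Jm are {Cb, Ep}; none are in {Mn}.
Condition 2 (every backdoor path blocked by {Mn}):
  P1: open — no interior node is in the conditioning set.
{Mn} does not satisfy the backdoor criterion.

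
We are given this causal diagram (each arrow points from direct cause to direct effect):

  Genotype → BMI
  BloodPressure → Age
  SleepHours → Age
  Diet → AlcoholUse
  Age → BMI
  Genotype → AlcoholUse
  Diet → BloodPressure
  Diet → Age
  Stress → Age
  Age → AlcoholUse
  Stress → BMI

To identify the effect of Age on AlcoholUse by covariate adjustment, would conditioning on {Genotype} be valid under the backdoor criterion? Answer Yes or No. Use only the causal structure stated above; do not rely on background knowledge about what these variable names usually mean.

No

Backdoor paths from Age to AlcoholUse (paths whose first edge points into Age):
  P1: Age <- Diet -> AlcoholUse
  P2: Age <- Stress -> BMI <- Genotype -> AlcoholUse
  P3: Age <- BloodPressure <- Diet -> AlcoholUse
Condition 1 (no descendant of Age in the set): holds — descendants of Age are {AlcoholUse, BMI}; none are in {Genotype}.
Condition 2 (every backdoor path blocked by {Genotype}):
  P1: open — no interior node is in the conditioning set.
  P2: blocked at collider BMI (neither it nor any descendant is in the conditioning set).
  P3: open — no interior node is in the conditioning set.
{Genotype} does not satisfy the backdoor criterion.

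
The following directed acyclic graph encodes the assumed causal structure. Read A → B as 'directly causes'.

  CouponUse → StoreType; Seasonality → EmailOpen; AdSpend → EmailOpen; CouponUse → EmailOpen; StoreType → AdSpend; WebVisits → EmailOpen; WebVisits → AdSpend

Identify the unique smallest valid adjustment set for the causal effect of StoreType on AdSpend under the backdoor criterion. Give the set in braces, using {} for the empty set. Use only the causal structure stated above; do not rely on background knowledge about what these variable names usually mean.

{}

Variables eligible for adjustment (non-descendants of StoreType, excluding StoreType and AdSpend): {CouponUse, Seasonality, WebVisits}.
Backdoor paths from StoreType to AdSpend:
  P1: StoreType <- CouponUse -> EmailOpen <- WebVisits -> AdSpend
  P2: StoreType <- CouponUse -> EmailOpen <- AdSpend
Each backdoor path contains an unconditioned collider, so every path is already blocked with the empty conditioning set:
  P1: blocked at collider EmailOpen (neither it nor any descendant is in the conditioning set).
  P2: blocked at collider EmailOpen (neither it nor any descendant is in the conditioning set).
The empty set is therefore the unique smallest valid set.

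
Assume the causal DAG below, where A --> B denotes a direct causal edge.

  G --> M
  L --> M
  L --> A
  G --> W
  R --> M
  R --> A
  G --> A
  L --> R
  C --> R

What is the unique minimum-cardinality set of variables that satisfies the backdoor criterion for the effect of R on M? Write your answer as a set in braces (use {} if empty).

{L}

Variables eligible for adjustment (non-descendants of R, excluding R and M): {C, G, L, W}.
Backdoor paths from R to M:
  P1: R <- L -> A <- G -> M
  P2: R <- L -> M
The empty set is not sufficient: P2 (R <- L -> M) has no collider blocking it and no conditioned non-collider, so it is open.
Try {L}:
  P1: blocked at fork node L ∈ conditioning set.
  P2: blocked at fork node L ∈ conditioning set.
{L} contains no descendant of R and blocks every backdoor path.
No other singleton works — e.g. {G} leaves P2 open — so {L} is the unique smallest valid adjustment set.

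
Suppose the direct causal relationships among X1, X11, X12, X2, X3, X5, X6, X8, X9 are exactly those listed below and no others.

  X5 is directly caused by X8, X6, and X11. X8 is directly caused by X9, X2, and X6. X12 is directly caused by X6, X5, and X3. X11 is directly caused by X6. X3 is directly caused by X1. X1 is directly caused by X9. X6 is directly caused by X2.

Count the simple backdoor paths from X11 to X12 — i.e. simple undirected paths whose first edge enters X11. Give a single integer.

7

A backdoor path from X11 to X12 is any simple undirected path whose first edge points into X11 (i.e. leaves X11 via a parent).
Parents of X11: {X6}.
Enumerating:
  P1: X11 <- X6 <- X2 -> X8 <- X9 -> X1 -> X3 -> X12
  P2: X11 <- X6 <- X2 -> X8 -> X5 -> X12
  P3: X11 <- X6 -> X8 <- X9 -> X1 -> X3 -> X12
  P4: X11 <- X6 -> X8 -> X5 -> X12
  P5: X11 <- X6 -> X5 <- X8 <- X9 -> X1 -> X3 -> X12
  P6: X11 <- X6 -> X5 -> X12
  P7: X11 <- X6 -> X12
That exhausts the simple backdoor paths. Count: 7.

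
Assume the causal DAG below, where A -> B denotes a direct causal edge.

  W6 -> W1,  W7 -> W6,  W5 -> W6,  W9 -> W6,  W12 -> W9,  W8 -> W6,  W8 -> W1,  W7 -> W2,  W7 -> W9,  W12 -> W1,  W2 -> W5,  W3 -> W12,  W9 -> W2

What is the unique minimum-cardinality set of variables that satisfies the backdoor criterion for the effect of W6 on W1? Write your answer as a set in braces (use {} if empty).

Variables eligible for adjustment (non-descendants of W6, excluding W6 and W1): {W12, W2, W3, W5, W7, W8, W9}.
Backdoor paths from W6 to W1:
  P1: W6 <- W8 -> W1
  P2: W6 <- W7 -> W9 <- W12 -> W1
  P3: W6 <- W7 -> W2 <- W9 <- W12 -> W1
  P4: W6 <- W9 <- W12 -> W1
  P5: W6 <- W5 <- W2 <- W7 -> W9 <- W12 -> W1
  P6: W6 <- W5 <- W2 <- W9 <- W12 -> W1
The empty set is not sufficient: P1 (W6 <- W8 -> W1) has no collider blocking it and no conditioned non-collider, so it is open.
Try {W12, W8}:
  P1: blocked at fork node W8 ∈ conditioning set.
  P2: blocked at collider W9 (neither it nor any descendant is in the conditioning set).
  P3: blocked at collider W2 (neither it nor any descendant is in the conditioning set).
  P4: blocked at fork node W12 ∈ conditioning set.
  P5: blocked at collider W9 (neither it nor any descendant is in the conditioning set).
  P6: blocked at fork node W12 ∈ conditioning set.
{W12, W8} contains no descendant of W6 and blocks every backdoor path.
Every element of {W12, W8} is needed (dropping W12 leaves P4 open; dropping W8 leaves P1 open), so no proper subset is valid.
Among all size-2 subsets of the eligible variables, only {W12, W8} blocks every backdoor path, so it is the unique smallest valid adjustment set.

{W12, W8}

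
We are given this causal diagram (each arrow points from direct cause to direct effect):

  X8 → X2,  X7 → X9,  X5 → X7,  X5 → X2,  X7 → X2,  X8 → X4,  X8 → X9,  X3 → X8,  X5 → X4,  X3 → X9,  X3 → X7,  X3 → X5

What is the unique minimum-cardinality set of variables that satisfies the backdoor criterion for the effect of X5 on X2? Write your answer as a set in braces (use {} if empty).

{X3}

Variables eligible for adjustment (non-descendants of X5, excluding X5 and X2): {X3, X8}.
Backdoor paths from X5 to X2:
  P1: X5 <- X3 -> X8 -> X9 <- X7 -> X2
  P2: X5 <- X3 -> X8 -> X2
  P3: X5 <- X3 -> X7 -> X9 <- X8 -> X2
  P4: X5 <- X3 -> X7 -> X2
  P5: X5 <- X3 -> X9 <- X8 -> X2
  P6: X5 <- X3 -> X9 <- X7 -> X2
The empty set is not sufficient: P2 (X5 <- X3 -> X8 -> X2) has no collider blocking it and no conditioned non-collider, so it is open.
Try {X3}:
  P1: blocked at fork node X3 ∈ conditioning set.
  P2: blocked at fork node X3 ∈ conditioning set.
  P3: blocked at fork node X3 ∈ conditioning set.
  P4: blocked at fork node X3 ∈ conditioning set.
  P5: blocked at fork node X3 ∈ conditioning set.
  P6: blocked at fork node X3 ∈ conditioning set.
{X3} contains no descendant of X5 and blocks every backdoor path.
No other singleton works — e.g. {X8} leaves P4 open — so {X3} is the unique smallest valid adjustment set.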